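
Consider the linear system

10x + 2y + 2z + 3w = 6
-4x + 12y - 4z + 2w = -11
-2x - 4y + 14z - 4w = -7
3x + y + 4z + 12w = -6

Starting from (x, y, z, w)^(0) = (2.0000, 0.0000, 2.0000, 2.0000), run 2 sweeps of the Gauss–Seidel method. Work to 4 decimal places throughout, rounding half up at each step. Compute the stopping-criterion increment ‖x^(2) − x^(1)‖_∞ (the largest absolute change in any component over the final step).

Iteration 1:
  x = (6 - (2)·0.0000 - (2)·2.0000 - (3)·2.0000) / (10) = -0.4000
  y = (-11 - (-4)·-0.4000 - (-4)·2.0000 - (2)·2.0000) / (12) = -0.7167
  z = (-7 - (-2)·-0.4000 - (-4)·-0.7167 - (-4)·2.0000) / (14) = -0.1905
  w = (-6 - (3)·-0.4000 - (1)·-0.7167 - (4)·-0.1905) / (12) = -0.2768
Iteration 2:
  x = (6 - (2)·-0.7167 - (2)·-0.1905 - (3)·-0.2768) / (10) = 0.8645
  y = (-11 - (-4)·0.8645 - (-4)·-0.1905 - (2)·-0.2768) / (12) = -0.6459
  z = (-7 - (-2)·0.8645 - (-4)·-0.6459 - (-4)·-0.2768) / (14) = -0.6401
  w = (-6 - (3)·0.8645 - (1)·-0.6459 - (4)·-0.6401) / (12) = -0.4489
Change: (1.2645, 0.0708, -0.4496, -0.1721) → max |·| = 1.2645

1.2645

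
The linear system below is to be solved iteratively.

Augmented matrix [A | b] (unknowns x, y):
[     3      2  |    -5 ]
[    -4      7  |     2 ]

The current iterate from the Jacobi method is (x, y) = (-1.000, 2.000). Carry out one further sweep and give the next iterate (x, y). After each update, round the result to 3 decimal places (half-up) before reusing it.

(-3.000, -0.286)

One sweep:
  x = (-5 - (2)·2.000) / (3) = -3.000
  y = (2 - (-4)·-1.000) / (7) = -0.286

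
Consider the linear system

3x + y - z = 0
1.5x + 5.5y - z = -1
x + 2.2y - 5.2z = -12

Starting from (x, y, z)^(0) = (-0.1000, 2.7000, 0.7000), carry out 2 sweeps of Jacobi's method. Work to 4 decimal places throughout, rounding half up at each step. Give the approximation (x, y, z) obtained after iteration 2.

(1.1527, 0.6238, 2.1679)

Iteration 1:
  x = (0 - (1)·2.7000 - (-1)·0.7000) / (3) = -0.6667
  y = (-1 - (1.5)·-0.1000 - (-1)·0.7000) / (5.5) = -0.0273
  z = (-12 - (1)·-0.1000 - (2.2)·2.7000) / (-5.2) = 3.4308
Iteration 2:
  x = (0 - (1)·-0.0273 - (-1)·3.4308) / (3) = 1.1527
  y = (-1 - (1.5)·-0.6667 - (-1)·3.4308) / (5.5) = 0.6238
  z = (-12 - (1)·-0.6667 - (2.2)·-0.0273) / (-5.2) = 2.1679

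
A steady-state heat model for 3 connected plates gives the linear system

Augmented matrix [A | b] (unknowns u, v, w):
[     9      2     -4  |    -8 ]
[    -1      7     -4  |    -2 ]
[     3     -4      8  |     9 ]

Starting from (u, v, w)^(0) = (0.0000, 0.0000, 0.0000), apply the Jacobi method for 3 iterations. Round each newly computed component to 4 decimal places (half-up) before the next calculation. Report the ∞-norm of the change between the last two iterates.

Iteration 1:
  u = (-8 - (2)·0.0000 - (-4)·0.0000) / (9) = -0.8889
  v = (-2 - (-1)·0.0000 - (-4)·0.0000) / (7) = -0.2857
  w = (9 - (3)·0.0000 - (-4)·0.0000) / (8) = 1.1250
Iteration 2:
  u = (-8 - (2)·-0.2857 - (-4)·1.1250) / (9) = -0.3254
  v = (-2 - (-1)·-0.8889 - (-4)·1.1250) / (7) = 0.2302
  w = (9 - (3)·-0.8889 - (-4)·-0.2857) / (8) = 1.3155
Iteration 3:
  u = (-8 - (2)·0.2302 - (-4)·1.3155) / (9) = -0.3554
  v = (-2 - (-1)·-0.3254 - (-4)·1.3155) / (7) = 0.4195
  w = (9 - (3)·-0.3254 - (-4)·0.2302) / (8) = 1.3621
Change: (-0.0300, 0.1893, 0.0466) → max |·| = 0.1893

0.1893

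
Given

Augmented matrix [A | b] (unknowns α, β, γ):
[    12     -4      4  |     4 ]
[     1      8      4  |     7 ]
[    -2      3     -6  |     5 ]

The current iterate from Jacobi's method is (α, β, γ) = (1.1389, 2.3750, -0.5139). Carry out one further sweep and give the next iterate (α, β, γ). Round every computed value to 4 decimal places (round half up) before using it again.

One sweep:
  α = (4 - (-4)·2.3750 - (4)·-0.5139) / (12) = 1.2963
  β = (7 - (1)·1.1389 - (4)·-0.5139) / (8) = 0.9896
  γ = (5 - (-2)·1.1389 - (3)·2.3750) / (-6) = -0.0255

(1.2963, 0.9896, -0.0255)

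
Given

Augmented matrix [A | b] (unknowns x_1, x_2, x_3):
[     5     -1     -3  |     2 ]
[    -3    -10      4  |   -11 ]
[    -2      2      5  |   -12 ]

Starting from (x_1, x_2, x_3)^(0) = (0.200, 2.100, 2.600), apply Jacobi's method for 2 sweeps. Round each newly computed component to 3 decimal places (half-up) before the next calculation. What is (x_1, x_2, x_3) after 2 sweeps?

Iteration 1:
  x_1 = (2 - (-1)·2.100 - (-3)·2.600) / (5) = 2.380
  x_2 = (-11 - (-3)·0.200 - (4)·2.600) / (-10) = 2.080
  x_3 = (-12 - (-2)·0.200 - (2)·2.100) / (5) = -3.160
Iteration 2:
  x_1 = (2 - (-1)·2.080 - (-3)·-3.160) / (5) = -1.080
  x_2 = (-11 - (-3)·2.380 - (4)·-3.160) / (-10) = -0.878
  x_3 = (-12 - (-2)·2.380 - (2)·2.080) / (5) = -2.280

(-1.080, -0.878, -2.280)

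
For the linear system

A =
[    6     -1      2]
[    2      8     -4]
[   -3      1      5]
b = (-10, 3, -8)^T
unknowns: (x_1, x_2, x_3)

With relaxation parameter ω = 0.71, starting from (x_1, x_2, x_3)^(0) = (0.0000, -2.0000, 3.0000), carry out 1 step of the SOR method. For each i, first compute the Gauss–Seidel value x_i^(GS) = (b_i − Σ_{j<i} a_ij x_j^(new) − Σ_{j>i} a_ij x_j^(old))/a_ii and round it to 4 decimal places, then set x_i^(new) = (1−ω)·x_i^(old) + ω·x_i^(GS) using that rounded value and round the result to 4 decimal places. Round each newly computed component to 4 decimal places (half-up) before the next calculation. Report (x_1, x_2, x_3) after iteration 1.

Iteration 1:
  x_1: GS value = (-10 - (-1)·-2.0000 - (2)·3.0000) / (6) = -3.0000;  x_1 ← (1−ω)·0.0000 + ω·-3.0000 = -2.1300
  x_2: GS value = (3 - (2)·-2.1300 - (-4)·3.0000) / (8) = 2.4075;  x_2 ← (1−ω)·-2.0000 + ω·2.4075 = 1.1293
  x_3: GS value = (-8 - (-3)·-2.1300 - (1)·1.1293) / (5) = -3.1039;  x_3 ← (1−ω)·3.0000 + ω·-3.1039 = -1.3338

(-2.1300, 1.1293, -1.3338)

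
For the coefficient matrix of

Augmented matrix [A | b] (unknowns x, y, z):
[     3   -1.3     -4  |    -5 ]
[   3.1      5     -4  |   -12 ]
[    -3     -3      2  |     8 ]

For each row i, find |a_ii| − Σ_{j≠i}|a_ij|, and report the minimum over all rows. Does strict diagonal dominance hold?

row 1: |3| − (1.3+4) = -2.3
row 2: |5| − (3.1+4) = -2.1
row 3: |2| − (3+3) = -4
minimum over rows = -4 → not strictly diagonally dominant

-4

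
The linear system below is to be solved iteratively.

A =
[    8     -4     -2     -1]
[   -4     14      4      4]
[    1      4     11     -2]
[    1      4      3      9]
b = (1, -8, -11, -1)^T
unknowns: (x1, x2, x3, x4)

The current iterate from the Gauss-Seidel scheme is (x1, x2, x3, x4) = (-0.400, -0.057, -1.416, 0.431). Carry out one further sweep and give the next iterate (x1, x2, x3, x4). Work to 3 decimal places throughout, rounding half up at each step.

One sweep:
  x1 = (1 - (-4)·-0.057 - (-2)·-1.416 - (-1)·0.431) / (8) = -0.204
  x2 = (-8 - (-4)·-0.204 - (4)·-1.416 - (4)·0.431) / (14) = -0.348
  x3 = (-11 - (1)·-0.204 - (4)·-0.348 - (-2)·0.431) / (11) = -0.777
  x4 = (-1 - (1)·-0.204 - (4)·-0.348 - (3)·-0.777) / (9) = 0.325

(-0.204, -0.348, -0.777, 0.325)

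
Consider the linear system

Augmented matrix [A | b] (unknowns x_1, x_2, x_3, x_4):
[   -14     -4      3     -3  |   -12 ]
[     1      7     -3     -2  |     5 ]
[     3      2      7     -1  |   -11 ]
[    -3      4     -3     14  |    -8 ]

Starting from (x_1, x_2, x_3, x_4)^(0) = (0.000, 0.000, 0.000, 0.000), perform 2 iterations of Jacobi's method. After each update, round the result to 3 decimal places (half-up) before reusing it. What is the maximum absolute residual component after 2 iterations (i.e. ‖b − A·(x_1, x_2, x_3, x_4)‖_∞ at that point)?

2.946

Iteration 1:
  x_1 = (-12 - (-4)·0.000 - (3)·0.000 - (-3)·0.000) / (-14) = 0.857
  x_2 = (5 - (1)·0.000 - (-3)·0.000 - (-2)·0.000) / (7) = 0.714
  x_3 = (-11 - (3)·0.000 - (2)·0.000 - (-1)·0.000) / (7) = -1.571
  x_4 = (-8 - (-3)·0.000 - (4)·0.000 - (-3)·0.000) / (14) = -0.571
Iteration 2:
  x_1 = (-12 - (-4)·0.714 - (3)·-1.571 - (-3)·-0.571) / (-14) = 0.439
  x_2 = (5 - (1)·0.857 - (-3)·-1.571 - (-2)·-0.571) / (7) = -0.245
  x_3 = (-11 - (3)·0.857 - (2)·0.714 - (-1)·-0.571) / (7) = -2.224
  x_4 = (-8 - (-3)·0.857 - (4)·0.714 - (-3)·-1.571) / (14) = -0.928
Residual b − A·x = (-2.946, -2.252, 2.813, 0.617); ∞-norm = 2.946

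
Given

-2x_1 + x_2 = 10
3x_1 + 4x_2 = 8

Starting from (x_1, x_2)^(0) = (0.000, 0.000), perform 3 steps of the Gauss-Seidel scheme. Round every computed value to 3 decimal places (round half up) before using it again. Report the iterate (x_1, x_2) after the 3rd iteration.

(-3.203, 4.402)

Iteration 1:
  x_1 = (10 - (1)·0.000) / (-2) = -5.000
  x_2 = (8 - (3)·-5.000) / (4) = 5.750
Iteration 2:
  x_1 = (10 - (1)·5.750) / (-2) = -2.125
  x_2 = (8 - (3)·-2.125) / (4) = 3.594
Iteration 3:
  x_1 = (10 - (1)·3.594) / (-2) = -3.203
  x_2 = (8 - (3)·-3.203) / (4) = 4.402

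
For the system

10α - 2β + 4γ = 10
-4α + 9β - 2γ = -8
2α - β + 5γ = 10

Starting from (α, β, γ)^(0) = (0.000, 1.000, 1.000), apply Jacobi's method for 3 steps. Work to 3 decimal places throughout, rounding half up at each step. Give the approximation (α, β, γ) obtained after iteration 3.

(0.372, -0.551, 1.996)

Iteration 1:
  α = (10 - (-2)·1.000 - (4)·1.000) / (10) = 0.800
  β = (-8 - (-4)·0.000 - (-2)·1.000) / (9) = -0.667
  γ = (10 - (2)·0.000 - (-1)·1.000) / (5) = 2.200
Iteration 2:
  α = (10 - (-2)·-0.667 - (4)·2.200) / (10) = -0.013
  β = (-8 - (-4)·0.800 - (-2)·2.200) / (9) = -0.044
  γ = (10 - (2)·0.800 - (-1)·-0.667) / (5) = 1.547
Iteration 3:
  α = (10 - (-2)·-0.044 - (4)·1.547) / (10) = 0.372
  β = (-8 - (-4)·-0.013 - (-2)·1.547) / (9) = -0.551
  γ = (10 - (2)·-0.013 - (-1)·-0.044) / (5) = 1.996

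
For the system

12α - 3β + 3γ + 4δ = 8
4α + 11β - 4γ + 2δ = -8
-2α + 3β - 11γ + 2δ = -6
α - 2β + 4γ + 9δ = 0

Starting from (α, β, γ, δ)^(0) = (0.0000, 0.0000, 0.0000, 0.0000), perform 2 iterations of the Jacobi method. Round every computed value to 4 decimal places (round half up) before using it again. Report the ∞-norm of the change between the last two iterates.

Iteration 1:
  α = (8 - (-3)·0.0000 - (3)·0.0000 - (4)·0.0000) / (12) = 0.6667
  β = (-8 - (4)·0.0000 - (-4)·0.0000 - (2)·0.0000) / (11) = -0.7273
  γ = (-6 - (-2)·0.0000 - (3)·0.0000 - (2)·0.0000) / (-11) = 0.5455
  δ = (0 - (1)·0.0000 - (-2)·0.0000 - (4)·0.0000) / (9) = 0.0000
Iteration 2:
  α = (8 - (-3)·-0.7273 - (3)·0.5455 - (4)·0.0000) / (12) = 0.3485
  β = (-8 - (4)·0.6667 - (-4)·0.5455 - (2)·0.0000) / (11) = -0.7713
  γ = (-6 - (-2)·0.6667 - (3)·-0.7273 - (2)·0.0000) / (-11) = 0.2259
  δ = (0 - (1)·0.6667 - (-2)·-0.7273 - (4)·0.5455) / (9) = -0.4781
Change: (-0.3182, -0.0440, -0.3196, -0.4781) → max |·| = 0.4781

0.4781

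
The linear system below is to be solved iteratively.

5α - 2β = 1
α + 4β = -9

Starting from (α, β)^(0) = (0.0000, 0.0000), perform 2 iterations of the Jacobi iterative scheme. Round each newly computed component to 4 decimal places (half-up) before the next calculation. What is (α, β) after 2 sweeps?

(-0.7000, -2.3000)

Iteration 1:
  α = (1 - (-2)·0.0000) / (5) = 0.2000
  β = (-9 - (1)·0.0000) / (4) = -2.2500
Iteration 2:
  α = (1 - (-2)·-2.2500) / (5) = -0.7000
  β = (-9 - (1)·0.2000) / (4) = -2.3000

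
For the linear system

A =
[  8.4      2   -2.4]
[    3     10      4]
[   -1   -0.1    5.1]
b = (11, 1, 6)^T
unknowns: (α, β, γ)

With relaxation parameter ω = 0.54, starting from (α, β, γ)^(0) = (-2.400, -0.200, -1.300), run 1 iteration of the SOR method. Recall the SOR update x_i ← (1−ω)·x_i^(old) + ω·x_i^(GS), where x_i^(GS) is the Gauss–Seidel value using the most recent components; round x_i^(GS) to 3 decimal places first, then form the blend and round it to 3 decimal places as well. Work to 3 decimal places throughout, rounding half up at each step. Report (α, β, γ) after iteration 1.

Iteration 1:
  α: GS value = (11 - (2)·-0.200 - (-2.4)·-1.300) / (8.4) = 0.986;  α ← (1−ω)·-2.400 + ω·0.986 = -0.572
  β: GS value = (1 - (3)·-0.572 - (4)·-1.300) / (10) = 0.792;  β ← (1−ω)·-0.200 + ω·0.792 = 0.336
  γ: GS value = (6 - (-1)·-0.572 - (-0.1)·0.336) / (5.1) = 1.071;  γ ← (1−ω)·-1.300 + ω·1.071 = -0.020

(-0.572, 0.336, -0.020)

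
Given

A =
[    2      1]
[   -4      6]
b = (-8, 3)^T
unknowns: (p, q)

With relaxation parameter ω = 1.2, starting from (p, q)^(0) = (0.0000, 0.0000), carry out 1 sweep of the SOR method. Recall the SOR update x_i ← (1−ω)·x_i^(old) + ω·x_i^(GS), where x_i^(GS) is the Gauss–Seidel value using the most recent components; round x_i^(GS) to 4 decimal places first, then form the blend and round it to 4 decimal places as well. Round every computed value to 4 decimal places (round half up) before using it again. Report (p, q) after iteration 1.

Iteration 1:
  p: GS value = (-8 - (1)·0.0000) / (2) = -4.0000;  p ← (1−ω)·0.0000 + ω·-4.0000 = -4.8000
  q: GS value = (3 - (-4)·-4.8000) / (6) = -2.7000;  q ← (1−ω)·0.0000 + ω·-2.7000 = -3.2400

(-4.8000, -3.2400)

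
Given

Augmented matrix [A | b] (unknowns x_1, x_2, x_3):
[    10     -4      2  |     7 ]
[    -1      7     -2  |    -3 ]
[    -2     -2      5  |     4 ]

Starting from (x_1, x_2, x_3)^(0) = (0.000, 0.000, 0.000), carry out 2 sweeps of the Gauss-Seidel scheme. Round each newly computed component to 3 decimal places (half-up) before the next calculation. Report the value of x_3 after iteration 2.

Iteration 1:
  x_1 = (7 - (-4)·0.000 - (2)·0.000) / (10) = 0.700
  x_2 = (-3 - (-1)·0.700 - (-2)·0.000) / (7) = -0.329
  x_3 = (4 - (-2)·0.700 - (-2)·-0.329) / (5) = 0.948
Iteration 2:
  x_1 = (7 - (-4)·-0.329 - (2)·0.948) / (10) = 0.379
  x_2 = (-3 - (-1)·0.379 - (-2)·0.948) / (7) = -0.104
  x_3 = (4 - (-2)·0.379 - (-2)·-0.104) / (5) = 0.910

0.910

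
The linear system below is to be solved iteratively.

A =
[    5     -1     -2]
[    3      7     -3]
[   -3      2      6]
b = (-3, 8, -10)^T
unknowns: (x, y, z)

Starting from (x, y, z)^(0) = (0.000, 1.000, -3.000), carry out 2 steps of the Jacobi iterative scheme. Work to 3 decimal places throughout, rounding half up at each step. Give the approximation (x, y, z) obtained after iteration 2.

Iteration 1:
  x = (-3 - (-1)·1.000 - (-2)·-3.000) / (5) = -1.600
  y = (8 - (3)·0.000 - (-3)·-3.000) / (7) = -0.143
  z = (-10 - (-3)·0.000 - (2)·1.000) / (6) = -2.000
Iteration 2:
  x = (-3 - (-1)·-0.143 - (-2)·-2.000) / (5) = -1.429
  y = (8 - (3)·-1.600 - (-3)·-2.000) / (7) = 0.971
  z = (-10 - (-3)·-1.600 - (2)·-0.143) / (6) = -2.419

(-1.429, 0.971, -2.419)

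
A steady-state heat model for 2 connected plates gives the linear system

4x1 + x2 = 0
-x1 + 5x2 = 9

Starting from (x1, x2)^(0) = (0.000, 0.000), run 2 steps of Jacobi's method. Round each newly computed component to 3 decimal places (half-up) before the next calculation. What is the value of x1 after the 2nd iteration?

-0.450

Iteration 1:
  x1 = (0 - (1)·0.000) / (4) = 0.000
  x2 = (9 - (-1)·0.000) / (5) = 1.800
Iteration 2:
  x1 = (0 - (1)·1.800) / (4) = -0.450
  x2 = (9 - (-1)·0.000) / (5) = 1.800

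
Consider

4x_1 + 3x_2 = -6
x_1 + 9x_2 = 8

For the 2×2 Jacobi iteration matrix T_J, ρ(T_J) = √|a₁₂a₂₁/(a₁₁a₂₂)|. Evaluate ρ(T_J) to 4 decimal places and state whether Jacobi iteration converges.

a₁₂a₂₁/(a₁₁a₂₂) = (3)·(1) / ((4)·(9)) = 0.083333
ρ = √|0.083333| = √0.083333 = 0.2887
ρ < 1, so Jacobi converges

0.2887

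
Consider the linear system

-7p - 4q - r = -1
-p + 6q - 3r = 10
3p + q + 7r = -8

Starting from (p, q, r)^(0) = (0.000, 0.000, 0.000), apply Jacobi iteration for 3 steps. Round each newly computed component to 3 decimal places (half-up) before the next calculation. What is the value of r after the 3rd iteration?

-1.026

Iteration 1:
  p = (-1 - (-4)·0.000 - (-1)·0.000) / (-7) = 0.143
  q = (10 - (-1)·0.000 - (-3)·0.000) / (6) = 1.667
  r = (-8 - (3)·0.000 - (1)·0.000) / (7) = -1.143
Iteration 2:
  p = (-1 - (-4)·1.667 - (-1)·-1.143) / (-7) = -0.646
  q = (10 - (-1)·0.143 - (-3)·-1.143) / (6) = 1.119
  r = (-8 - (3)·0.143 - (1)·1.667) / (7) = -1.442
Iteration 3:
  p = (-1 - (-4)·1.119 - (-1)·-1.442) / (-7) = -0.291
  q = (10 - (-1)·-0.646 - (-3)·-1.442) / (6) = 0.838
  r = (-8 - (3)·-0.646 - (1)·1.119) / (7) = -1.026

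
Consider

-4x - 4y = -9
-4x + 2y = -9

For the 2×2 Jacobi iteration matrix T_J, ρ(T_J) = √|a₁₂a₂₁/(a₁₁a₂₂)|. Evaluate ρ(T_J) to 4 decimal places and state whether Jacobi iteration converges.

a₁₂a₂₁/(a₁₁a₂₂) = (-4)·(-4) / ((-4)·(2)) = -2.000000
ρ = √|-2.000000| = √2.000000 = 1.4142
ρ > 1, so Jacobi diverges

1.4142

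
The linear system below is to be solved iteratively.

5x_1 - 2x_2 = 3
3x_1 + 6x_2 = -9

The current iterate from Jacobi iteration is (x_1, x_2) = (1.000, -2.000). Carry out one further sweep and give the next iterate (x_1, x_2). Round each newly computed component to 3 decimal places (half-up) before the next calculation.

(-0.200, -2.000)

One sweep:
  x_1 = (3 - (-2)·-2.000) / (5) = -0.200
  x_2 = (-9 - (3)·1.000) / (6) = -2.000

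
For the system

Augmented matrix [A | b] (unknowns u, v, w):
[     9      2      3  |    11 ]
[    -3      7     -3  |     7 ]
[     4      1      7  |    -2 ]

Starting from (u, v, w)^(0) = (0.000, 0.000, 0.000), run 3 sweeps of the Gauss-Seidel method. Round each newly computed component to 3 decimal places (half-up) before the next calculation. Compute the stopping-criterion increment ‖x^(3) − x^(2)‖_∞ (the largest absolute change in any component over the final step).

0.097

Iteration 1:
  u = (11 - (2)·0.000 - (3)·0.000) / (9) = 1.222
  v = (7 - (-3)·1.222 - (-3)·0.000) / (7) = 1.524
  w = (-2 - (4)·1.222 - (1)·1.524) / (7) = -1.202
Iteration 2:
  u = (11 - (2)·1.524 - (3)·-1.202) / (9) = 1.284
  v = (7 - (-3)·1.284 - (-3)·-1.202) / (7) = 1.035
  w = (-2 - (4)·1.284 - (1)·1.035) / (7) = -1.167
Iteration 3:
  u = (11 - (2)·1.035 - (3)·-1.167) / (9) = 1.381
  v = (7 - (-3)·1.381 - (-3)·-1.167) / (7) = 1.092
  w = (-2 - (4)·1.381 - (1)·1.092) / (7) = -1.231
Change: (0.097, 0.057, -0.064) → max |·| = 0.097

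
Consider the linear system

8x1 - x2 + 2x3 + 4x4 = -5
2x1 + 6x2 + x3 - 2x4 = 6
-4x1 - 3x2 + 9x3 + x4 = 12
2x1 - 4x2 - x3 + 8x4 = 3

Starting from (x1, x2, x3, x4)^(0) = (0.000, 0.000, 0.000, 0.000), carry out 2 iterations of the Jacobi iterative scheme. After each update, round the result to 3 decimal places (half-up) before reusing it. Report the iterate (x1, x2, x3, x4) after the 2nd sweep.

(-1.021, 1.111, 1.347, 1.198)

Iteration 1:
  x1 = (-5 - (-1)·0.000 - (2)·0.000 - (4)·0.000) / (8) = -0.625
  x2 = (6 - (2)·0.000 - (1)·0.000 - (-2)·0.000) / (6) = 1.000
  x3 = (12 - (-4)·0.000 - (-3)·0.000 - (1)·0.000) / (9) = 1.333
  x4 = (3 - (2)·0.000 - (-4)·0.000 - (-1)·0.000) / (8) = 0.375
Iteration 2:
  x1 = (-5 - (-1)·1.000 - (2)·1.333 - (4)·0.375) / (8) = -1.021
  x2 = (6 - (2)·-0.625 - (1)·1.333 - (-2)·0.375) / (6) = 1.111
  x3 = (12 - (-4)·-0.625 - (-3)·1.000 - (1)·0.375) / (9) = 1.347
  x4 = (3 - (2)·-0.625 - (-4)·1.000 - (-1)·1.333) / (8) = 1.198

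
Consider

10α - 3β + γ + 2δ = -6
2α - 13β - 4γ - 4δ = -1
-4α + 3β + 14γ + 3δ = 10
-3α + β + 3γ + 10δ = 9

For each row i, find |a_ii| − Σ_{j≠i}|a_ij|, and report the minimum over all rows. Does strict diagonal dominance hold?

row 1: |10| − (3+1+2) = 4
row 2: |-13| − (2+4+4) = 3
row 3: |14| − (4+3+3) = 4
row 4: |10| − (3+1+3) = 3
minimum over rows = 3 → strictly diagonally dominant (convergence guaranteed)

3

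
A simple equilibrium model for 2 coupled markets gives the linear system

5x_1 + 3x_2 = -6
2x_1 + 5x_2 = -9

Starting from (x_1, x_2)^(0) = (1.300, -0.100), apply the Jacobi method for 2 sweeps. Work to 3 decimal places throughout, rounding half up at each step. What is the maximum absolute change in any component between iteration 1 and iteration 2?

Iteration 1:
  x_1 = (-6 - (3)·-0.100) / (5) = -1.140
  x_2 = (-9 - (2)·1.300) / (5) = -2.320
Iteration 2:
  x_1 = (-6 - (3)·-2.320) / (5) = 0.192
  x_2 = (-9 - (2)·-1.140) / (5) = -1.344
Change: (1.332, 0.976) → max |·| = 1.332

1.332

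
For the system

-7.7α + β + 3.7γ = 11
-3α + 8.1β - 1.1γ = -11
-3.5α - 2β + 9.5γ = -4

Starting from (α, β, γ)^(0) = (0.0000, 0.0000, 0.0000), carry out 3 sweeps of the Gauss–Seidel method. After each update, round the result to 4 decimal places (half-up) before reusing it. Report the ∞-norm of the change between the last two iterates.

Iteration 1:
  α = (11 - (1)·0.0000 - (3.7)·0.0000) / (-7.7) = -1.4286
  β = (-11 - (-3)·-1.4286 - (-1.1)·0.0000) / (8.1) = -1.8871
  γ = (-4 - (-3.5)·-1.4286 - (-2)·-1.8871) / (9.5) = -1.3447
Iteration 2:
  α = (11 - (1)·-1.8871 - (3.7)·-1.3447) / (-7.7) = -2.3198
  β = (-11 - (-3)·-2.3198 - (-1.1)·-1.3447) / (8.1) = -2.3998
  γ = (-4 - (-3.5)·-2.3198 - (-2)·-2.3998) / (9.5) = -1.7809
Iteration 3:
  α = (11 - (1)·-2.3998 - (3.7)·-1.7809) / (-7.7) = -2.5960
  β = (-11 - (-3)·-2.5960 - (-1.1)·-1.7809) / (8.1) = -2.5614
  γ = (-4 - (-3.5)·-2.5960 - (-2)·-2.5614) / (9.5) = -1.9167
Change: (-0.2762, -0.1616, -0.1358) → max |·| = 0.2762

0.2762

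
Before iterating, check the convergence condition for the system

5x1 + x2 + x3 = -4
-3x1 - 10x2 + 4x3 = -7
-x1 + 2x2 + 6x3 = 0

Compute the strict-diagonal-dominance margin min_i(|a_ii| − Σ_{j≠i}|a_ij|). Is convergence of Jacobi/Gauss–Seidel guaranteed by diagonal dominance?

row 1: |5| − (1+1) = 3
row 2: |-10| − (3+4) = 3
row 3: |6| − (1+2) = 3
minimum over rows = 3 → strictly diagonally dominant (convergence guaranteed)

3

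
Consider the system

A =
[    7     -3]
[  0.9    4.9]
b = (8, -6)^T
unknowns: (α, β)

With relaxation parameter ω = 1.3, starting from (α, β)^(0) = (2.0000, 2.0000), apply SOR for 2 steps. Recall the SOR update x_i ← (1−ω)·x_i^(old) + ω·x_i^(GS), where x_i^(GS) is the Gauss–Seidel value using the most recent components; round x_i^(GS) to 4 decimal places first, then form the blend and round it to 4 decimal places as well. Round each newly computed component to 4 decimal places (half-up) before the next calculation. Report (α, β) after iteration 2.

Iteration 1:
  α: GS value = (8 - (-3)·2.0000) / (7) = 2.0000;  α ← (1−ω)·2.0000 + ω·2.0000 = 2.0000
  β: GS value = (-6 - (0.9)·2.0000) / (4.9) = -1.5918;  β ← (1−ω)·2.0000 + ω·-1.5918 = -2.6693
Iteration 2:
  α: GS value = (8 - (-3)·-2.6693) / (7) = -0.0011;  α ← (1−ω)·2.0000 + ω·-0.0011 = -0.6014
  β: GS value = (-6 - (0.9)·-0.6014) / (4.9) = -1.1140;  β ← (1−ω)·-2.6693 + ω·-1.1140 = -0.6474

(-0.6014, -0.6474)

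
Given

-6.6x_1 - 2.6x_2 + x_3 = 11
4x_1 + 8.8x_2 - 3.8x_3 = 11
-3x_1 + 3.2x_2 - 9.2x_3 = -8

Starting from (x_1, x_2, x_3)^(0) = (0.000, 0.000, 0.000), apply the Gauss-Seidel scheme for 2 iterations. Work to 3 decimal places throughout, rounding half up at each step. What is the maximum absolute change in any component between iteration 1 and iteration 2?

Iteration 1:
  x_1 = (11 - (-2.6)·0.000 - (1)·0.000) / (-6.6) = -1.667
  x_2 = (11 - (4)·-1.667 - (-3.8)·0.000) / (8.8) = 2.008
  x_3 = (-8 - (-3)·-1.667 - (3.2)·2.008) / (-9.2) = 2.112
Iteration 2:
  x_1 = (11 - (-2.6)·2.008 - (1)·2.112) / (-6.6) = -2.138
  x_2 = (11 - (4)·-2.138 - (-3.8)·2.112) / (8.8) = 3.134
  x_3 = (-8 - (-3)·-2.138 - (3.2)·3.134) / (-9.2) = 2.657
Change: (-0.471, 1.126, 0.545) → max |·| = 1.126

1.126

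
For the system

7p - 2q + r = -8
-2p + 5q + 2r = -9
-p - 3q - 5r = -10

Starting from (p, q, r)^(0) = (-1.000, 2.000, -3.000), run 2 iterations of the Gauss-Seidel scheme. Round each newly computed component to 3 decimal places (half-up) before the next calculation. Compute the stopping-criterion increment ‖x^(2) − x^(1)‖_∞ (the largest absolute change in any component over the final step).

Iteration 1:
  p = (-8 - (-2)·2.000 - (1)·-3.000) / (7) = -0.143
  q = (-9 - (-2)·-0.143 - (2)·-3.000) / (5) = -0.657
  r = (-10 - (-1)·-0.143 - (-3)·-0.657) / (-5) = 2.423
Iteration 2:
  p = (-8 - (-2)·-0.657 - (1)·2.423) / (7) = -1.677
  q = (-9 - (-2)·-1.677 - (2)·2.423) / (5) = -3.440
  r = (-10 - (-1)·-1.677 - (-3)·-3.440) / (-5) = 4.399
Change: (-1.534, -2.783, 1.976) → max |·| = 2.783

2.783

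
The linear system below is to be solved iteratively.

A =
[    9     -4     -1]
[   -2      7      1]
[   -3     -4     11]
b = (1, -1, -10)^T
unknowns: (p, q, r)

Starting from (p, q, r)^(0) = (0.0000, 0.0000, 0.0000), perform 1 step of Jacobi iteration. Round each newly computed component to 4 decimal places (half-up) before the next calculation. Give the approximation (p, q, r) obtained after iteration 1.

Iteration 1:
  p = (1 - (-4)·0.0000 - (-1)·0.0000) / (9) = 0.1111
  q = (-1 - (-2)·0.0000 - (1)·0.0000) / (7) = -0.1429
  r = (-10 - (-3)·0.0000 - (-4)·0.0000) / (11) = -0.9091

(0.1111, -0.1429, -0.9091)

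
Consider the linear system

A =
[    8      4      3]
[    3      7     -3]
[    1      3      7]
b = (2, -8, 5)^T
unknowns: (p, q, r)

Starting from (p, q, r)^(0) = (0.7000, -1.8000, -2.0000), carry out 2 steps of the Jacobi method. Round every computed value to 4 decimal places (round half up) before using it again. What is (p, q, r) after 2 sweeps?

(0.8804, -1.3633, 1.4286)

Iteration 1:
  p = (2 - (4)·-1.8000 - (3)·-2.0000) / (8) = 1.9000
  q = (-8 - (3)·0.7000 - (-3)·-2.0000) / (7) = -2.3000
  r = (5 - (1)·0.7000 - (3)·-1.8000) / (7) = 1.3857
Iteration 2:
  p = (2 - (4)·-2.3000 - (3)·1.3857) / (8) = 0.8804
  q = (-8 - (3)·1.9000 - (-3)·1.3857) / (7) = -1.3633
  r = (5 - (1)·1.9000 - (3)·-2.3000) / (7) = 1.4286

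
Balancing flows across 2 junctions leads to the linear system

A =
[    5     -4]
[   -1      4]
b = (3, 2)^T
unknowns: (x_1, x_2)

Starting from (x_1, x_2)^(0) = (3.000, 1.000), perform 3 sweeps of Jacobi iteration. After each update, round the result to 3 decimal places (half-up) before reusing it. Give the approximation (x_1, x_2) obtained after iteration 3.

(1.280, 0.900)

Iteration 1:
  x_1 = (3 - (-4)·1.000) / (5) = 1.400
  x_2 = (2 - (-1)·3.000) / (4) = 1.250
Iteration 2:
  x_1 = (3 - (-4)·1.250) / (5) = 1.600
  x_2 = (2 - (-1)·1.400) / (4) = 0.850
Iteration 3:
  x_1 = (3 - (-4)·0.850) / (5) = 1.280
  x_2 = (2 - (-1)·1.600) / (4) = 0.900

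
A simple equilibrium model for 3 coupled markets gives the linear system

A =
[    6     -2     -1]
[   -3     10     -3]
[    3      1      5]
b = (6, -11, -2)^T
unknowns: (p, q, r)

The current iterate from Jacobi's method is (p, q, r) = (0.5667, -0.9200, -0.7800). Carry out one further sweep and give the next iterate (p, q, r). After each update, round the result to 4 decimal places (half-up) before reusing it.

One sweep:
  p = (6 - (-2)·-0.9200 - (-1)·-0.7800) / (6) = 0.5633
  q = (-11 - (-3)·0.5667 - (-3)·-0.7800) / (10) = -1.1640
  r = (-2 - (3)·0.5667 - (1)·-0.9200) / (5) = -0.5560

(0.5633, -1.1640, -0.5560)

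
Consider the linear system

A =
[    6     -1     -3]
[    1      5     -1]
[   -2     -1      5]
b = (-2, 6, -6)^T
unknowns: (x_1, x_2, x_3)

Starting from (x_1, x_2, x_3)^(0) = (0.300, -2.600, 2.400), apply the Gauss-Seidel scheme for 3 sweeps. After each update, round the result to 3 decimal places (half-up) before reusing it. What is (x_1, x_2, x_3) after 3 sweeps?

Iteration 1:
  x_1 = (-2 - (-1)·-2.600 - (-3)·2.400) / (6) = 0.433
  x_2 = (6 - (1)·0.433 - (-1)·2.400) / (5) = 1.593
  x_3 = (-6 - (-2)·0.433 - (-1)·1.593) / (5) = -0.708
Iteration 2:
  x_1 = (-2 - (-1)·1.593 - (-3)·-0.708) / (6) = -0.422
  x_2 = (6 - (1)·-0.422 - (-1)·-0.708) / (5) = 1.143
  x_3 = (-6 - (-2)·-0.422 - (-1)·1.143) / (5) = -1.140
Iteration 3:
  x_1 = (-2 - (-1)·1.143 - (-3)·-1.140) / (6) = -0.713
  x_2 = (6 - (1)·-0.713 - (-1)·-1.140) / (5) = 1.115
  x_3 = (-6 - (-2)·-0.713 - (-1)·1.115) / (5) = -1.262

(-0.713, 1.115, -1.262)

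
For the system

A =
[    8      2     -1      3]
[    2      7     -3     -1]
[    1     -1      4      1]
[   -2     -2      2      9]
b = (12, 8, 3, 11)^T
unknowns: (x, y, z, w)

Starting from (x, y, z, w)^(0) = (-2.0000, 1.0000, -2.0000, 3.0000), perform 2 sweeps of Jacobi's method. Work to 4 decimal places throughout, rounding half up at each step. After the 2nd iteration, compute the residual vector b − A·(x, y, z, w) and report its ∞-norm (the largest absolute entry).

2.5693

Iteration 1:
  x = (12 - (2)·1.0000 - (-1)·-2.0000 - (3)·3.0000) / (8) = -0.1250
  y = (8 - (2)·-2.0000 - (-3)·-2.0000 - (-1)·3.0000) / (7) = 1.2857
  z = (3 - (1)·-2.0000 - (-1)·1.0000 - (1)·3.0000) / (4) = 0.7500
  w = (11 - (-2)·-2.0000 - (-2)·1.0000 - (2)·-2.0000) / (9) = 1.4444
Iteration 2:
  x = (12 - (2)·1.2857 - (-1)·0.7500 - (3)·1.4444) / (8) = 0.7307
  y = (8 - (2)·-0.1250 - (-3)·0.7500 - (-1)·1.4444) / (7) = 1.7063
  z = (3 - (1)·-0.1250 - (-1)·1.2857 - (1)·1.4444) / (4) = 0.7416
  w = (11 - (-2)·-0.1250 - (-2)·1.2857 - (2)·0.7500) / (9) = 1.3135
Residual b − A·x = (-0.4571, -1.8672, -0.3043, 2.5693); ∞-norm = 2.5693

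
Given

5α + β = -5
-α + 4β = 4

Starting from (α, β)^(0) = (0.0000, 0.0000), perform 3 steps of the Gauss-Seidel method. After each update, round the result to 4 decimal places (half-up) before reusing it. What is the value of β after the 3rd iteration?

Iteration 1:
  α = (-5 - (1)·0.0000) / (5) = -1.0000
  β = (4 - (-1)·-1.0000) / (4) = 0.7500
Iteration 2:
  α = (-5 - (1)·0.7500) / (5) = -1.1500
  β = (4 - (-1)·-1.1500) / (4) = 0.7125
Iteration 3:
  α = (-5 - (1)·0.7125) / (5) = -1.1425
  β = (4 - (-1)·-1.1425) / (4) = 0.7144

0.7144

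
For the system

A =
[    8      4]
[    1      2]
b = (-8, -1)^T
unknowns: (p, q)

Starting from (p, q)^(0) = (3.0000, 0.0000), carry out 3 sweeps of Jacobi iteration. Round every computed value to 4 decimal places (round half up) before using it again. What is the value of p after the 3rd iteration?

-1.0000

Iteration 1:
  p = (-8 - (4)·0.0000) / (8) = -1.0000
  q = (-1 - (1)·3.0000) / (2) = -2.0000
Iteration 2:
  p = (-8 - (4)·-2.0000) / (8) = 0.0000
  q = (-1 - (1)·-1.0000) / (2) = 0.0000
Iteration 3:
  p = (-8 - (4)·0.0000) / (8) = -1.0000
  q = (-1 - (1)·0.0000) / (2) = -0.5000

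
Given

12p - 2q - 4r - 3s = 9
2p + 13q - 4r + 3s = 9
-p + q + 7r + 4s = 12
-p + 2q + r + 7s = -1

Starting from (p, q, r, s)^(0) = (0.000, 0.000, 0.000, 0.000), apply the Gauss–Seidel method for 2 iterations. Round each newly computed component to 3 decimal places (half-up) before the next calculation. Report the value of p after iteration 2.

1.314

Iteration 1:
  p = (9 - (-2)·0.000 - (-4)·0.000 - (-3)·0.000) / (12) = 0.750
  q = (9 - (2)·0.750 - (-4)·0.000 - (3)·0.000) / (13) = 0.577
  r = (12 - (-1)·0.750 - (1)·0.577 - (4)·0.000) / (7) = 1.739
  s = (-1 - (-1)·0.750 - (2)·0.577 - (1)·1.739) / (7) = -0.449
Iteration 2:
  p = (9 - (-2)·0.577 - (-4)·1.739 - (-3)·-0.449) / (12) = 1.314
  q = (9 - (2)·1.314 - (-4)·1.739 - (3)·-0.449) / (13) = 1.129
  r = (12 - (-1)·1.314 - (1)·1.129 - (4)·-0.449) / (7) = 1.997
  s = (-1 - (-1)·1.314 - (2)·1.129 - (1)·1.997) / (7) = -0.563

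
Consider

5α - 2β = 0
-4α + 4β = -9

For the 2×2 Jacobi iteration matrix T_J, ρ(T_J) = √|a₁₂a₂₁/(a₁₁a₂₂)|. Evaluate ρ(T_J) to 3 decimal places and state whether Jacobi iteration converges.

0.632

a₁₂a₂₁/(a₁₁a₂₂) = (-2)·(-4) / ((5)·(4)) = 0.400000
ρ = √|0.400000| = √0.400000 = 0.632
ρ < 1, so Jacobi converges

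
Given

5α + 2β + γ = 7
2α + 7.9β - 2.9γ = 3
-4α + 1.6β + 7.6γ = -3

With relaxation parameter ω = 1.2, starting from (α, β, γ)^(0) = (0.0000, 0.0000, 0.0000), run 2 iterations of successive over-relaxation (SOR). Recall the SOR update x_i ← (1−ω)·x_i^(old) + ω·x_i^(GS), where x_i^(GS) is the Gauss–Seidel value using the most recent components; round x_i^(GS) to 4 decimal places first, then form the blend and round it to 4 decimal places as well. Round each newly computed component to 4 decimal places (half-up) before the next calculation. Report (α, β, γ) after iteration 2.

(1.2259, 0.3591, 0.0896)

Iteration 1:
  α: GS value = (7 - (2)·0.0000 - (1)·0.0000) / (5) = 1.4000;  α ← (1−ω)·0.0000 + ω·1.4000 = 1.6800
  β: GS value = (3 - (2)·1.6800 - (-2.9)·0.0000) / (7.9) = -0.0456;  β ← (1−ω)·0.0000 + ω·-0.0456 = -0.0547
  γ: GS value = (-3 - (-4)·1.6800 - (1.6)·-0.0547) / (7.6) = 0.5010;  γ ← (1−ω)·0.0000 + ω·0.5010 = 0.6012
Iteration 2:
  α: GS value = (7 - (2)·-0.0547 - (1)·0.6012) / (5) = 1.3016;  α ← (1−ω)·1.6800 + ω·1.3016 = 1.2259
  β: GS value = (3 - (2)·1.2259 - (-2.9)·0.6012) / (7.9) = 0.2901;  β ← (1−ω)·-0.0547 + ω·0.2901 = 0.3591
  γ: GS value = (-3 - (-4)·1.2259 - (1.6)·0.3591) / (7.6) = 0.1749;  γ ← (1−ω)·0.6012 + ω·0.1749 = 0.0896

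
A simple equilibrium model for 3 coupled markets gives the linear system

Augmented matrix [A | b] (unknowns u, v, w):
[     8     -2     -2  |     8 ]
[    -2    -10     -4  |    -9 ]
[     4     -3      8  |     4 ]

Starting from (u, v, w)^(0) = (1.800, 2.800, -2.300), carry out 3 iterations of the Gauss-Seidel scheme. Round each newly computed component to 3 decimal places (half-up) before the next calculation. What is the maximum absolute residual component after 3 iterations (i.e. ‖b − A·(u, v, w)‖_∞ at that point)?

1.474

Iteration 1:
  u = (8 - (-2)·2.800 - (-2)·-2.300) / (8) = 1.125
  v = (-9 - (-2)·1.125 - (-4)·-2.300) / (-10) = 1.595
  w = (4 - (4)·1.125 - (-3)·1.595) / (8) = 0.536
Iteration 2:
  u = (8 - (-2)·1.595 - (-2)·0.536) / (8) = 1.533
  v = (-9 - (-2)·1.533 - (-4)·0.536) / (-10) = 0.379
  w = (4 - (4)·1.533 - (-3)·0.379) / (8) = -0.124
Iteration 3:
  u = (8 - (-2)·0.379 - (-2)·-0.124) / (8) = 1.064
  v = (-9 - (-2)·1.064 - (-4)·-0.124) / (-10) = 0.737
  w = (4 - (4)·1.064 - (-3)·0.737) / (8) = 0.244
Residual b − A·x = (1.450, 1.474, 0.003); ∞-norm = 1.474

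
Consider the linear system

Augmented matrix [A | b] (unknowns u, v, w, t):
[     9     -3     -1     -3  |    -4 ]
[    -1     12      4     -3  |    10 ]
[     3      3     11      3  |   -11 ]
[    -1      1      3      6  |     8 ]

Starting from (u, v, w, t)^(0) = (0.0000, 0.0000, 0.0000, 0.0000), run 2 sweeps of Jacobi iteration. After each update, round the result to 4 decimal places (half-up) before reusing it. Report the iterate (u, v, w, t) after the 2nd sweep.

Iteration 1:
  u = (-4 - (-3)·0.0000 - (-1)·0.0000 - (-3)·0.0000) / (9) = -0.4444
  v = (10 - (-1)·0.0000 - (4)·0.0000 - (-3)·0.0000) / (12) = 0.8333
  w = (-11 - (3)·0.0000 - (3)·0.0000 - (3)·0.0000) / (11) = -1.0000
  t = (8 - (-1)·0.0000 - (1)·0.0000 - (3)·0.0000) / (6) = 1.3333
Iteration 2:
  u = (-4 - (-3)·0.8333 - (-1)·-1.0000 - (-3)·1.3333) / (9) = 0.1666
  v = (10 - (-1)·-0.4444 - (4)·-1.0000 - (-3)·1.3333) / (12) = 1.4630
  w = (-11 - (3)·-0.4444 - (3)·0.8333 - (3)·1.3333) / (11) = -1.4697
  t = (8 - (-1)·-0.4444 - (1)·0.8333 - (3)·-1.0000) / (6) = 1.6204

(0.1666, 1.4630, -1.4697, 1.6204)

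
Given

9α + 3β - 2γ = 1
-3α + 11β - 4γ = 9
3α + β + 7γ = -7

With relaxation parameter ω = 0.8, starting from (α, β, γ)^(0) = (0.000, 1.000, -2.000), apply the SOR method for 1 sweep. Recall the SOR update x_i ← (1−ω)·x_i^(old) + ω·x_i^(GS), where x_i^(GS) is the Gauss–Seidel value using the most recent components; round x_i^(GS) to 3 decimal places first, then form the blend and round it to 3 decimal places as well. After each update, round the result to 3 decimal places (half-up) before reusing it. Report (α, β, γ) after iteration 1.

(-0.534, 0.156, -1.034)

Iteration 1:
  α: GS value = (1 - (3)·1.000 - (-2)·-2.000) / (9) = -0.667;  α ← (1−ω)·0.000 + ω·-0.667 = -0.534
  β: GS value = (9 - (-3)·-0.534 - (-4)·-2.000) / (11) = -0.055;  β ← (1−ω)·1.000 + ω·-0.055 = 0.156
  γ: GS value = (-7 - (3)·-0.534 - (1)·0.156) / (7) = -0.793;  γ ← (1−ω)·-2.000 + ω·-0.793 = -1.034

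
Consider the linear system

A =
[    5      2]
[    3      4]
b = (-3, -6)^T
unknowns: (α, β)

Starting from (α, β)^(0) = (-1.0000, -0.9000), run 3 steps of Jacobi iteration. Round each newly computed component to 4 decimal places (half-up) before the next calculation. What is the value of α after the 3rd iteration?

Iteration 1:
  α = (-3 - (2)·-0.9000) / (5) = -0.2400
  β = (-6 - (3)·-1.0000) / (4) = -0.7500
Iteration 2:
  α = (-3 - (2)·-0.7500) / (5) = -0.3000
  β = (-6 - (3)·-0.2400) / (4) = -1.3200
Iteration 3:
  α = (-3 - (2)·-1.3200) / (5) = -0.0720
  β = (-6 - (3)·-0.3000) / (4) = -1.2750

-0.0720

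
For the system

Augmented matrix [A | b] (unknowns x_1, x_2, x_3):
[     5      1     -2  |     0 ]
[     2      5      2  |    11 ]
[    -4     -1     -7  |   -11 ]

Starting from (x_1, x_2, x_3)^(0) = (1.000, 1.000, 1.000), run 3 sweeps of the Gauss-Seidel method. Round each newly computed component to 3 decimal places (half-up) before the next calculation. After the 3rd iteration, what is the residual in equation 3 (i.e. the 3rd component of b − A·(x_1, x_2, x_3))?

Iteration 1:
  x_1 = (0 - (1)·1.000 - (-2)·1.000) / (5) = 0.200
  x_2 = (11 - (2)·0.200 - (2)·1.000) / (5) = 1.720
  x_3 = (-11 - (-4)·0.200 - (-1)·1.720) / (-7) = 1.211
Iteration 2:
  x_1 = (0 - (1)·1.720 - (-2)·1.211) / (5) = 0.140
  x_2 = (11 - (2)·0.140 - (2)·1.211) / (5) = 1.660
  x_3 = (-11 - (-4)·0.140 - (-1)·1.660) / (-7) = 1.254
Iteration 3:
  x_1 = (0 - (1)·1.660 - (-2)·1.254) / (5) = 0.170
  x_2 = (11 - (2)·0.170 - (2)·1.254) / (5) = 1.630
  x_3 = (-11 - (-4)·0.170 - (-1)·1.630) / (-7) = 1.241
Residual b − A·x = (0.002, 0.028, -0.003)

-0.003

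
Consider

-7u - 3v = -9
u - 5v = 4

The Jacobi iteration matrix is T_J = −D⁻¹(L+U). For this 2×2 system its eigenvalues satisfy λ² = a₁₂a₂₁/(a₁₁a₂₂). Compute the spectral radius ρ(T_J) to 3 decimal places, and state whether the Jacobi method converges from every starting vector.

0.293

a₁₂a₂₁/(a₁₁a₂₂) = (-3)·(1) / ((-7)·(-5)) = -0.085714
ρ = √|-0.085714| = √0.085714 = 0.293
ρ < 1, so Jacobi converges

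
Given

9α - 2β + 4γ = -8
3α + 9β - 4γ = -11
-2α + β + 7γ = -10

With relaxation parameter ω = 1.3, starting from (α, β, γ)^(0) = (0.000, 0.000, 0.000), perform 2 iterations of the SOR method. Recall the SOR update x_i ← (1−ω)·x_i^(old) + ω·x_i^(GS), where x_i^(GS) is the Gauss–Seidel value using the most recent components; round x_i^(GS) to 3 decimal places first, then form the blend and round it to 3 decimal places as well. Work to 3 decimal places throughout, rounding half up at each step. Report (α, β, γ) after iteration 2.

(0.082, -2.502, -0.737)

Iteration 1:
  α: GS value = (-8 - (-2)·0.000 - (4)·0.000) / (9) = -0.889;  α ← (1−ω)·0.000 + ω·-0.889 = -1.156
  β: GS value = (-11 - (3)·-1.156 - (-4)·0.000) / (9) = -0.837;  β ← (1−ω)·0.000 + ω·-0.837 = -1.088
  γ: GS value = (-10 - (-2)·-1.156 - (1)·-1.088) / (7) = -1.603;  γ ← (1−ω)·0.000 + ω·-1.603 = -2.084
Iteration 2:
  α: GS value = (-8 - (-2)·-1.088 - (4)·-2.084) / (9) = -0.204;  α ← (1−ω)·-1.156 + ω·-0.204 = 0.082
  β: GS value = (-11 - (3)·0.082 - (-4)·-2.084) / (9) = -2.176;  β ← (1−ω)·-1.088 + ω·-2.176 = -2.502
  γ: GS value = (-10 - (-2)·0.082 - (1)·-2.502) / (7) = -1.048;  γ ← (1−ω)·-2.084 + ω·-1.048 = -0.737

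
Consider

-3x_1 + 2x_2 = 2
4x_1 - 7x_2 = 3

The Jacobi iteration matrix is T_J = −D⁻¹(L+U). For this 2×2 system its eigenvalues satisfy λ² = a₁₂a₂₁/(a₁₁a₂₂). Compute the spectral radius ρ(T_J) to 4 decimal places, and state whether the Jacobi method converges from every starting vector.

a₁₂a₂₁/(a₁₁a₂₂) = (2)·(4) / ((-3)·(-7)) = 0.380952
ρ = √|0.380952| = √0.380952 = 0.6172
ρ < 1, so Jacobi converges

0.6172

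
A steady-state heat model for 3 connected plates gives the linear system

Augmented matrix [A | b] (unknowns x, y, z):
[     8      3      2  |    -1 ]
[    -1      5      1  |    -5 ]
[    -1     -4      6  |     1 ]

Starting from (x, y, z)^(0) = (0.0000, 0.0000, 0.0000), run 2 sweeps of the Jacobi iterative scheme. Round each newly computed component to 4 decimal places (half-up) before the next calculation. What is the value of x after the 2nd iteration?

Iteration 1:
  x = (-1 - (3)·0.0000 - (2)·0.0000) / (8) = -0.1250
  y = (-5 - (-1)·0.0000 - (1)·0.0000) / (5) = -1.0000
  z = (1 - (-1)·0.0000 - (-4)·0.0000) / (6) = 0.1667
Iteration 2:
  x = (-1 - (3)·-1.0000 - (2)·0.1667) / (8) = 0.2083
  y = (-5 - (-1)·-0.1250 - (1)·0.1667) / (5) = -1.0583
  z = (1 - (-1)·-0.1250 - (-4)·-1.0000) / (6) = -0.5208

0.2083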